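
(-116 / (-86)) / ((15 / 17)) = 986 / 645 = 1.53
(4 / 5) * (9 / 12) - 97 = -96.40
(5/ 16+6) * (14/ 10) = 707/ 80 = 8.84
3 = 3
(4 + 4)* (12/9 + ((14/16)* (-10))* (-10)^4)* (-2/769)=4199936/2307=1820.52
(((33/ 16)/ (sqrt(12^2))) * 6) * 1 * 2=33/ 16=2.06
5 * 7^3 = 1715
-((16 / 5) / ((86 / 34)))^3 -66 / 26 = -589573799 / 129198875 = -4.56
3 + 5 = 8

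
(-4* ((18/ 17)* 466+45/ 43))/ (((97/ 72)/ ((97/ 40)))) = -13012164/ 3655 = -3560.10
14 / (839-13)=1 / 59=0.02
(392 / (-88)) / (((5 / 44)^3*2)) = -189728 / 125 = -1517.82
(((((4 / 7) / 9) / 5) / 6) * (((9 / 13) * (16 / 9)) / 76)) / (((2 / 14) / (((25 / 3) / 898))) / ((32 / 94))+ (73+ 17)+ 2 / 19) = 320 / 1263484521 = 0.00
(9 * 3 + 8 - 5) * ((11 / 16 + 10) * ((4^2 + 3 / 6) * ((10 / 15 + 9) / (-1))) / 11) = -74385 / 16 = -4649.06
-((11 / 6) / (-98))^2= -121 / 345744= -0.00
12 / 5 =2.40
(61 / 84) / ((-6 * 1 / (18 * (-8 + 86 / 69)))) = 14213 / 966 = 14.71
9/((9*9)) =1/9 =0.11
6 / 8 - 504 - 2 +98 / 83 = -504.07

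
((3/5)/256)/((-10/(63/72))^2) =147/8192000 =0.00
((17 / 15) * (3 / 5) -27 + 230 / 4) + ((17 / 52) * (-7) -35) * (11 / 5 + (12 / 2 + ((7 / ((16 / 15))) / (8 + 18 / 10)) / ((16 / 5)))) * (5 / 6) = -459517751 / 1996800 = -230.13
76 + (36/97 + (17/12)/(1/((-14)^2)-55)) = 239471695/3136689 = 76.35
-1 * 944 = -944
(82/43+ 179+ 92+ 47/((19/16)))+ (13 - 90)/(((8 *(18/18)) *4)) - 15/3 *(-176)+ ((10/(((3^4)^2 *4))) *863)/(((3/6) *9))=1837330507067/1543777056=1190.15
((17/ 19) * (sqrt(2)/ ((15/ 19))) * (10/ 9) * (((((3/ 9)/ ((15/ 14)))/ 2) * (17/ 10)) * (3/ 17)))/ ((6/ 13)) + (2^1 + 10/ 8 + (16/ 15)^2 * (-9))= -699/ 100 + 1547 * sqrt(2)/ 12150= -6.81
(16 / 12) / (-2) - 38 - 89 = -127.67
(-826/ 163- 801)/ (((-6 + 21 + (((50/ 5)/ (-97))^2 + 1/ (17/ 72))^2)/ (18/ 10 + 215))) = -3643955538051278284/ 688688397816785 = -5291.15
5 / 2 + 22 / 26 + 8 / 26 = 95 / 26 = 3.65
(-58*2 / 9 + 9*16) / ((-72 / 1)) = -295 / 162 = -1.82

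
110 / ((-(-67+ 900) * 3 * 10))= -11 / 2499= -0.00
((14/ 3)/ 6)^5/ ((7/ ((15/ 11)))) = 12005/ 216513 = 0.06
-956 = -956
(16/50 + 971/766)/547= 0.00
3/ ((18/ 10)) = 5/ 3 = 1.67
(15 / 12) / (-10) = -1 / 8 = -0.12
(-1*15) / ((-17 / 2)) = 30 / 17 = 1.76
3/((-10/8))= -12/5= -2.40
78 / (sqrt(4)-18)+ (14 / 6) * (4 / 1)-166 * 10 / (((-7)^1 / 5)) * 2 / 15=9103 / 56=162.55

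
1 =1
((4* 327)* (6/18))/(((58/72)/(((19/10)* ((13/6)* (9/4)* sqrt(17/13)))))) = 55917* sqrt(221)/145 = 5732.87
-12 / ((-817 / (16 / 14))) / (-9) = -32 / 17157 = -0.00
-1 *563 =-563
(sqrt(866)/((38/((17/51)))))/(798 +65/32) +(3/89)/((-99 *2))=-1/5874 +16 *sqrt(866)/1459257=0.00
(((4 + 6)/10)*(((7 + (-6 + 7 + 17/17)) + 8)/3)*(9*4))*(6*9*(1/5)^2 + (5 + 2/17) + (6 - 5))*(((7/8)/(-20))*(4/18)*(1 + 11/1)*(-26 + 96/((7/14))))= -4087916/125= -32703.33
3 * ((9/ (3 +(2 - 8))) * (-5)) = 45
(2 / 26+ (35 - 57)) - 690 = -9255 / 13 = -711.92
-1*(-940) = 940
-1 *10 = -10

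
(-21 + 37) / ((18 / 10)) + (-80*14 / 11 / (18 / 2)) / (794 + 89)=258640 / 29139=8.88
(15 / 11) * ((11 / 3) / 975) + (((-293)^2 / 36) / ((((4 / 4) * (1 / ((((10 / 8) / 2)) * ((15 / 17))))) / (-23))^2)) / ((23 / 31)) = 7460009895859 / 14426880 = 517091.01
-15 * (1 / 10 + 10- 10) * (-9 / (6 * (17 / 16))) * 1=36 / 17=2.12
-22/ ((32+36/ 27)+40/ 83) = -2739/ 4210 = -0.65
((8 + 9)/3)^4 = 1031.12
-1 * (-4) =4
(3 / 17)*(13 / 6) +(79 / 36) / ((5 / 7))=10571 / 3060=3.45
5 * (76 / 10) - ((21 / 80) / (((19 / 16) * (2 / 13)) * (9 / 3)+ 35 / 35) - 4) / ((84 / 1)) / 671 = 492622241 / 12963720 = 38.00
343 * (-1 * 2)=-686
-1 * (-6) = 6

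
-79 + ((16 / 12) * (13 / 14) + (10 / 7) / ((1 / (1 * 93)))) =1157 / 21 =55.10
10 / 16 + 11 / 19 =183 / 152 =1.20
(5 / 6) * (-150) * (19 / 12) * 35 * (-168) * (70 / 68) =20365625 / 17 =1197977.94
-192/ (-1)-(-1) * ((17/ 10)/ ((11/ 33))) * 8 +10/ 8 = 4681/ 20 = 234.05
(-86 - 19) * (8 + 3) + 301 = -854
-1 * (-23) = 23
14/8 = 7/4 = 1.75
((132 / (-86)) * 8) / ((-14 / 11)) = 9.65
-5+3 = -2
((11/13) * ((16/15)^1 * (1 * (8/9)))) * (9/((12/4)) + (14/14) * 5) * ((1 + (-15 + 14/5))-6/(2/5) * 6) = -5699584/8775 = -649.53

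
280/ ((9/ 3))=280/ 3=93.33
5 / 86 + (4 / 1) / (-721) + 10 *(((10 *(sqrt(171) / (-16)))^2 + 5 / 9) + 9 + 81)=14050254109 / 8928864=1573.58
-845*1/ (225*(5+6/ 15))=-169/ 243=-0.70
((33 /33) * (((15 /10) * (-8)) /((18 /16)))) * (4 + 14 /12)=-496 /9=-55.11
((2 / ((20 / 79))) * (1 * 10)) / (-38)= -2.08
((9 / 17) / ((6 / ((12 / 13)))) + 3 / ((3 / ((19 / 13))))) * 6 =2046 / 221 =9.26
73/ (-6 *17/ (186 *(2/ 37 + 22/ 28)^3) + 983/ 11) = 2049014397375/ 2482328767291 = 0.83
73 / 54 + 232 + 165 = 21511 / 54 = 398.35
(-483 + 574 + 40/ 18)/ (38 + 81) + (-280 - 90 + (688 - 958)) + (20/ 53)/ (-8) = -72573061/ 113526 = -639.26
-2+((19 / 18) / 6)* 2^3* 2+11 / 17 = 671 / 459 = 1.46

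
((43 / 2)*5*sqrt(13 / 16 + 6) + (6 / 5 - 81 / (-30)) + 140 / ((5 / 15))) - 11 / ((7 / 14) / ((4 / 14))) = 215*sqrt(109) / 8 + 29233 / 70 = 698.20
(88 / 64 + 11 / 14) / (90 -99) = -121 / 504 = -0.24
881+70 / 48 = 21179 / 24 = 882.46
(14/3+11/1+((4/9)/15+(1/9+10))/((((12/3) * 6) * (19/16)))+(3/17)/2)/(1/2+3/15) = 4215047/183141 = 23.02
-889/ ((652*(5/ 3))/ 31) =-82677/ 3260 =-25.36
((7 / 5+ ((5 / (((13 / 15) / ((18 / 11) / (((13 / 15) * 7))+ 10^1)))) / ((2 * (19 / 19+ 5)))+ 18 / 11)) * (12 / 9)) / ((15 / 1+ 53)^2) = 172937 / 75215140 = 0.00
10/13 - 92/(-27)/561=152666/196911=0.78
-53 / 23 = -2.30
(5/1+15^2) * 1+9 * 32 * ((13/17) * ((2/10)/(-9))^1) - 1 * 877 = -55411/85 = -651.89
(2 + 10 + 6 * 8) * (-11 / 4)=-165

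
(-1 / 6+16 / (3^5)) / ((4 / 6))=-0.15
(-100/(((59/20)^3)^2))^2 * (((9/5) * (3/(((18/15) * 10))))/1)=18432000000000000000/1779197418239532716881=0.01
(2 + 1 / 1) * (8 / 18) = 4 / 3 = 1.33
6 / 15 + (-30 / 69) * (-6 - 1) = 396 / 115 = 3.44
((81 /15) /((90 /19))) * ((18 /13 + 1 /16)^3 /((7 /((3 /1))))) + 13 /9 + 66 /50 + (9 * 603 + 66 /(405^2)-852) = 4506119600176043 /984031027200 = 4579.25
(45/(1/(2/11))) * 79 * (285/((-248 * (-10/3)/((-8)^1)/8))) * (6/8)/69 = -1215810/7843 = -155.02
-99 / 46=-2.15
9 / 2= 4.50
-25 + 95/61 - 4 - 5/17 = -28763/1037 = -27.74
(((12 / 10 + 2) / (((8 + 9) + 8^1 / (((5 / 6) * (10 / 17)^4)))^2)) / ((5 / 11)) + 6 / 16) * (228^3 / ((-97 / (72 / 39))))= -84760.68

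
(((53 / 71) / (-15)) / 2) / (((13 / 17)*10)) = -901 / 276900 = -0.00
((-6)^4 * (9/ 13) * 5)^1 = 58320/ 13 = 4486.15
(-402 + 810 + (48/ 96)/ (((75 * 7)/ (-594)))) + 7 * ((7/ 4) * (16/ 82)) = 2940491/ 7175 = 409.82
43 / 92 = 0.47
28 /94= 14 /47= 0.30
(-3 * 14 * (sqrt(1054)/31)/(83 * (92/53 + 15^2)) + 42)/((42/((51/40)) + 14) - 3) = 0.96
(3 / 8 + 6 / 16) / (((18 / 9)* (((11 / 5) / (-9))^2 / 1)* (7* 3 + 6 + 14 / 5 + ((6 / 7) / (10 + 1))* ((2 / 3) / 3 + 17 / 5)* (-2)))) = 637875 / 2971496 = 0.21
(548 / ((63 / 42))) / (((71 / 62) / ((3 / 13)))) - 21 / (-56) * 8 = 70721 / 923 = 76.62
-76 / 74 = -38 / 37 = -1.03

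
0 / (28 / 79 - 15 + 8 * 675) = 0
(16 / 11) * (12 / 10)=96 / 55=1.75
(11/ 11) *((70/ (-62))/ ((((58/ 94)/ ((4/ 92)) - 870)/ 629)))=1034705/ 1246913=0.83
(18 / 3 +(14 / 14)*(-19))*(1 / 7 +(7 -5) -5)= 260 / 7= 37.14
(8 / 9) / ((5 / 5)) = 8 / 9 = 0.89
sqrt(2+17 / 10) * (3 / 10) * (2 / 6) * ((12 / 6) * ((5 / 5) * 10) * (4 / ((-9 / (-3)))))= 4 * sqrt(370) / 15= 5.13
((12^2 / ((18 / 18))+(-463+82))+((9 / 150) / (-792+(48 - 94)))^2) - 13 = -438902499991 / 1755610000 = -250.00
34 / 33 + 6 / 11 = 52 / 33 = 1.58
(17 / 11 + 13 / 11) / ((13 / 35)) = 1050 / 143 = 7.34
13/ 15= 0.87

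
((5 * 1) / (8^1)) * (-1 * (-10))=25 / 4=6.25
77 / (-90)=-77 / 90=-0.86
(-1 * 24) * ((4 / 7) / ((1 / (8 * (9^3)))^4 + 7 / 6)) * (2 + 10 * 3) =-3553786003741212672 / 9447456281647111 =-376.16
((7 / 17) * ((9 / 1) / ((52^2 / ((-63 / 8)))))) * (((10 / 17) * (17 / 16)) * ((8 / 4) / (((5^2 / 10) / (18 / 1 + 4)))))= -43659 / 367744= -0.12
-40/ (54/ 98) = -1960/ 27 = -72.59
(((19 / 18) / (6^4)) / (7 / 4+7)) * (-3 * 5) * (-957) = 6061 / 4536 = 1.34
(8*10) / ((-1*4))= -20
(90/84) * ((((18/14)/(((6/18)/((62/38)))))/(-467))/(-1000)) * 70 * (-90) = -22599/248444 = -0.09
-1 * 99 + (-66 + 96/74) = -6057/37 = -163.70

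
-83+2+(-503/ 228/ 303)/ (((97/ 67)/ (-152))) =-7074611/ 88173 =-80.24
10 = 10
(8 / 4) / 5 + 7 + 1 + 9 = 87 / 5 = 17.40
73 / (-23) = -73 / 23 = -3.17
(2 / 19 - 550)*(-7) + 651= 85505 / 19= 4500.26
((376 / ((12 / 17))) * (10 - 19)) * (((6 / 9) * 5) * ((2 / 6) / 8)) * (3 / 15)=-799 / 6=-133.17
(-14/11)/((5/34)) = -476/55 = -8.65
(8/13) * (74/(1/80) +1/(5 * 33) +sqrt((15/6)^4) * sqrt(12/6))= 50 * sqrt(2)/13 +7814408/2145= 3648.52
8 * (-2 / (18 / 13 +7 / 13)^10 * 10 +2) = 300764309510832 / 19073486328125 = 15.77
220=220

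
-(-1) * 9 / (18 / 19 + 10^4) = 171 / 190018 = 0.00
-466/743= -0.63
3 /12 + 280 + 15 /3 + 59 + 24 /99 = 45473 /132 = 344.49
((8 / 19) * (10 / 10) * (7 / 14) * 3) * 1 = 12 / 19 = 0.63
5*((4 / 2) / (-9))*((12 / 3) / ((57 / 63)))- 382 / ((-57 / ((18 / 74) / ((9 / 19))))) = -1034 / 703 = -1.47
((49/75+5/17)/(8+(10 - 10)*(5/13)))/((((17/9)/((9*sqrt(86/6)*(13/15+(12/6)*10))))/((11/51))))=519893*sqrt(129)/614125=9.62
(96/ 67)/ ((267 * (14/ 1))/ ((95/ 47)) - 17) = 9120/ 11662757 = 0.00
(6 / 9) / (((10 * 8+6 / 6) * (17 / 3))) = 2 / 1377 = 0.00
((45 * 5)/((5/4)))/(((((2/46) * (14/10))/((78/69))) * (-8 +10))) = 11700/7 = 1671.43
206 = 206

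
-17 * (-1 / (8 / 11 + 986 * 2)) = 187 / 21700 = 0.01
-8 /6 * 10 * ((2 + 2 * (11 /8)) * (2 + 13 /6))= -2375 /9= -263.89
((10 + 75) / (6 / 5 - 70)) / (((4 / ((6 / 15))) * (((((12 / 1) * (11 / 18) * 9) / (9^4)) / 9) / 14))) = -11711385 / 7568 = -1547.49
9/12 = 3/4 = 0.75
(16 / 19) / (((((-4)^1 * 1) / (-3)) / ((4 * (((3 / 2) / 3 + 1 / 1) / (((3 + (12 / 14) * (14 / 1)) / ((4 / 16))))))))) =6 / 95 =0.06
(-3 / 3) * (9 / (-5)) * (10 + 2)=108 / 5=21.60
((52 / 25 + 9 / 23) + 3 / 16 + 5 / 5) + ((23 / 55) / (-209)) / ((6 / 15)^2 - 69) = 133183463719 / 36400526800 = 3.66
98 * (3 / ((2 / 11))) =1617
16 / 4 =4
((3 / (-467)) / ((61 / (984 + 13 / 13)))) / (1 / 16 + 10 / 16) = -47280 / 313357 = -0.15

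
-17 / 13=-1.31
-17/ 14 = -1.21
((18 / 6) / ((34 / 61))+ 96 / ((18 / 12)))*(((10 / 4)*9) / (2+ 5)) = 15165 / 68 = 223.01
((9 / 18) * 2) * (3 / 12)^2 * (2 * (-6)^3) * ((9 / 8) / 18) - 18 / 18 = -43 / 16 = -2.69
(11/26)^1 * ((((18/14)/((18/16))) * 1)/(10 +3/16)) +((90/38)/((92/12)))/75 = 1671737/32410105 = 0.05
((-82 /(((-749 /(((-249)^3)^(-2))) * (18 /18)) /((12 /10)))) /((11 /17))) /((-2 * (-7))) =1394 /22909593066272059455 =0.00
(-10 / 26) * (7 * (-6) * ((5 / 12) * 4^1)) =350 / 13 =26.92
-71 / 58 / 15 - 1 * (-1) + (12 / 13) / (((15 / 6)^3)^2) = 32593007 / 35343750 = 0.92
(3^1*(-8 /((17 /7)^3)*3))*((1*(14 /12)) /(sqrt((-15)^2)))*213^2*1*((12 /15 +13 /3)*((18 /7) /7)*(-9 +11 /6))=29442484764 /122825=239710.85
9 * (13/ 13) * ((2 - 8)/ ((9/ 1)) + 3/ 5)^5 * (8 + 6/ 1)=-14/ 84375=-0.00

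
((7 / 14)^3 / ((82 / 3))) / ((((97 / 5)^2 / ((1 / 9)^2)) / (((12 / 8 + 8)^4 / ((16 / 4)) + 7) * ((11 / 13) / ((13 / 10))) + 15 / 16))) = 179934125 / 901255140864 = 0.00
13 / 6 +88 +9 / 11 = 6005 / 66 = 90.98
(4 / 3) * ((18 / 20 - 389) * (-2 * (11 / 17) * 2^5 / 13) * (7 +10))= 5464448 / 195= 28022.81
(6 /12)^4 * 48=3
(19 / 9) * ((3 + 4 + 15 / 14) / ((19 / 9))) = 113 / 14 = 8.07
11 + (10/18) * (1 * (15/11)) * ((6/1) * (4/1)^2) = 921/11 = 83.73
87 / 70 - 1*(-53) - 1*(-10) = 64.24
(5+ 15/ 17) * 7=700/ 17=41.18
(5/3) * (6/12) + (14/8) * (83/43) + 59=63.21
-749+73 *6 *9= 3193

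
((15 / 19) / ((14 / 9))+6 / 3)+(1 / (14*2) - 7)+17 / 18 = -16817 / 4788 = -3.51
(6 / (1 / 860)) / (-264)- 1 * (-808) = 8673 / 11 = 788.45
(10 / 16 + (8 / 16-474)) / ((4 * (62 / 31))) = -3783 / 64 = -59.11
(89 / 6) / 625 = 89 / 3750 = 0.02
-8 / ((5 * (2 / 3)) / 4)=-48 / 5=-9.60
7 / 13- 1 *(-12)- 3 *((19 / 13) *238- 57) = -860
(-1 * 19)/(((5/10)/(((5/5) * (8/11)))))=-27.64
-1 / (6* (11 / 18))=-3 / 11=-0.27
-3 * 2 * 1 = -6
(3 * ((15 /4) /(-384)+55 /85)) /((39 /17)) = 5547 /6656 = 0.83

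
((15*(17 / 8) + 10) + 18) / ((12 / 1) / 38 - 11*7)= -9101 / 11656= -0.78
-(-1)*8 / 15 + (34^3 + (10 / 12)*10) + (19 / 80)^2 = 754808123 / 19200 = 39312.92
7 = 7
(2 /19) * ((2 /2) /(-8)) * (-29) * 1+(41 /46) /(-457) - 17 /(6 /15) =-33647269 /798836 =-42.12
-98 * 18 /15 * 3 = -1764 /5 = -352.80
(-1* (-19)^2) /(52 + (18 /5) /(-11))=-19855 /2842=-6.99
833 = 833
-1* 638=-638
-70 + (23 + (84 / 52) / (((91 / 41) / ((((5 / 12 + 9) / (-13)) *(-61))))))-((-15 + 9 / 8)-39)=668485 / 17576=38.03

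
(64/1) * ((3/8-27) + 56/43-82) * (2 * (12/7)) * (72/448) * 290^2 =-670655786400/2107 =-318298901.95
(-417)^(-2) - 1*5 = -869444 /173889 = -5.00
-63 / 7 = -9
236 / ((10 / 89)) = 10502 / 5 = 2100.40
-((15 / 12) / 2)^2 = -25 / 64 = -0.39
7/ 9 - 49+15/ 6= -823/ 18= -45.72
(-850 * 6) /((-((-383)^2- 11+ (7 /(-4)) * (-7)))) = 6800 /195587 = 0.03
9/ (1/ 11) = 99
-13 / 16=-0.81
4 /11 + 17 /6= 3.20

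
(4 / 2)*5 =10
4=4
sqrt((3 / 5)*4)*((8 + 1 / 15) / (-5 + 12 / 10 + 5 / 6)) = -484*sqrt(15) / 445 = -4.21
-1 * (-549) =549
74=74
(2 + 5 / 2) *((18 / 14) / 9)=9 / 14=0.64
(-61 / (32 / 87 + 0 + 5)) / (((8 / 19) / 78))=-2105.19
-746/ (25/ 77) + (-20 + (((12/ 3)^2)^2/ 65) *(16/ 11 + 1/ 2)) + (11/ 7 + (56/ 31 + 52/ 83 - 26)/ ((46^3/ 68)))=-2308.43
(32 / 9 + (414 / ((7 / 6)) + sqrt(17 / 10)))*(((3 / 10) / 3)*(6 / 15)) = 14.39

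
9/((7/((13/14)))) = 117/98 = 1.19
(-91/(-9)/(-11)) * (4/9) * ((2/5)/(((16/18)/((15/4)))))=-91/132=-0.69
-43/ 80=-0.54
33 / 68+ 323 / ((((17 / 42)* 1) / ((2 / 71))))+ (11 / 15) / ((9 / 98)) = 20172169 / 651780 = 30.95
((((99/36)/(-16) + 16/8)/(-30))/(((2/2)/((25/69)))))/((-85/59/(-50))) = -0.77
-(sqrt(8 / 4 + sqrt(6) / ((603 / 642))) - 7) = 7 - sqrt(80802 + 43014 * sqrt(6)) / 201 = 4.85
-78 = -78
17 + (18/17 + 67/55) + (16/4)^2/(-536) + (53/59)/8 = 572428521/29568440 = 19.36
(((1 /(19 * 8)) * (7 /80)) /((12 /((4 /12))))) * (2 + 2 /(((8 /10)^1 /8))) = 0.00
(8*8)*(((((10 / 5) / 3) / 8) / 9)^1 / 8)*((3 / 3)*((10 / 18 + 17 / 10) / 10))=203 / 12150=0.02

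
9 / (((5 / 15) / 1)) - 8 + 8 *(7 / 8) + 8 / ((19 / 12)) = 590 / 19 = 31.05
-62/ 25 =-2.48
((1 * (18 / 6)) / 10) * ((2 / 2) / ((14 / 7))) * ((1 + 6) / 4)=21 / 80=0.26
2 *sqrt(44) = 4 *sqrt(11) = 13.27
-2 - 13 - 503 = -518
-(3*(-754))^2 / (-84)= 60912.43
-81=-81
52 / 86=0.60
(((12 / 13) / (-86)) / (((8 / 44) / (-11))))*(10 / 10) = 363 / 559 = 0.65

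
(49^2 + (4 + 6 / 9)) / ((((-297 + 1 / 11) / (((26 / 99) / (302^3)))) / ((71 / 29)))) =-93821 / 496032836472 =-0.00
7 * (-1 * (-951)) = 6657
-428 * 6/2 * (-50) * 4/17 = 256800/17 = 15105.88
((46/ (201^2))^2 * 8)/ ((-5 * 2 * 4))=-2116/ 8161204005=-0.00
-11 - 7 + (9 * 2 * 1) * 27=468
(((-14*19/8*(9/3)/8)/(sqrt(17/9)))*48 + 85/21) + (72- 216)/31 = -3591*sqrt(17)/34- 389/651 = -436.07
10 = 10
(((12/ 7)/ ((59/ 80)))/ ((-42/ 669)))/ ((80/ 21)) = -4014/ 413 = -9.72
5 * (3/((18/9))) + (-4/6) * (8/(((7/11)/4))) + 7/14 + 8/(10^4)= -669979/26250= -25.52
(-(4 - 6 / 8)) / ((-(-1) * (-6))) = 13 / 24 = 0.54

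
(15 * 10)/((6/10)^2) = 1250/3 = 416.67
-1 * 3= -3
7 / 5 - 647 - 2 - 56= -3518 / 5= -703.60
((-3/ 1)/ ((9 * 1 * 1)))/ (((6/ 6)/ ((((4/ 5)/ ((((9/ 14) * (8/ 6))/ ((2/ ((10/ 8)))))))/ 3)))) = -112/ 675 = -0.17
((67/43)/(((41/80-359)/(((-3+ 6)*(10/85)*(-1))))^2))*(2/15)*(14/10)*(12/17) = 4939776/24822481039517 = 0.00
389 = 389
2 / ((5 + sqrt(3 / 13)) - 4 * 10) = -455 / 7961 - sqrt(39) / 7961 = -0.06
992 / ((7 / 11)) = 10912 / 7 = 1558.86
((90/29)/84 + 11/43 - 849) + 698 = -150.71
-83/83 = -1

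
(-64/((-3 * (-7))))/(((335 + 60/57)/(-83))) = 100928/134085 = 0.75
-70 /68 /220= -7 /1496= -0.00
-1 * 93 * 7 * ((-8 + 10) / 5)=-1302 / 5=-260.40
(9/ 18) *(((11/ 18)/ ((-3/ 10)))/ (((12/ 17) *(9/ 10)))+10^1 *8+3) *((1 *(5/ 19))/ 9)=581695/ 498636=1.17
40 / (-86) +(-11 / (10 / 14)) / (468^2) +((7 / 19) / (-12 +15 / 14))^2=-759939180493 / 1637623100880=-0.46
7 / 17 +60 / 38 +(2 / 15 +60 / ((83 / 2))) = 1435553 / 402135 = 3.57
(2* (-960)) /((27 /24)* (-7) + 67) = -32.47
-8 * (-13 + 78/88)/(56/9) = 4797/308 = 15.57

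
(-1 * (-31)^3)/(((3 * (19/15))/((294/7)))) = 6256110/19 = 329268.95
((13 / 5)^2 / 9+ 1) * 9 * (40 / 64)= 197 / 20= 9.85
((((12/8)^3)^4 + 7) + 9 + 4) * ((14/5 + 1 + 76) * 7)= 1713117273/20480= 83648.30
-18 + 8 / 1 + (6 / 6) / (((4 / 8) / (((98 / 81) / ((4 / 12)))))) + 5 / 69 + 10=4553 / 621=7.33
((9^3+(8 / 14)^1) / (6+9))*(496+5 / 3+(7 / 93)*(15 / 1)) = 236903516 / 9765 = 24260.47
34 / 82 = 17 / 41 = 0.41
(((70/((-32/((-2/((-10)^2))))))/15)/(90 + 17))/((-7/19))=-19/256800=-0.00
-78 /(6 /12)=-156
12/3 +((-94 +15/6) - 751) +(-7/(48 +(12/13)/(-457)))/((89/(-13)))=-21279653603/25378884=-838.48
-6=-6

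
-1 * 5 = -5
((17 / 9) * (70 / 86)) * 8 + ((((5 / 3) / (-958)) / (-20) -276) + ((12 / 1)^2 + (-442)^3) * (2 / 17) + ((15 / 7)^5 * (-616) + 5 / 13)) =-10187006.53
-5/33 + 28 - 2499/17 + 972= 28144/33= 852.85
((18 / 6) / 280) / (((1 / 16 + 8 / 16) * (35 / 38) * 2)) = 38 / 3675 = 0.01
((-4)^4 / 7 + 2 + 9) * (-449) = -149517 / 7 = -21359.57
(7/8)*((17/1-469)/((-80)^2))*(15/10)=-2373/25600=-0.09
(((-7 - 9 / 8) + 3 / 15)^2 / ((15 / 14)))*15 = 703423 / 800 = 879.28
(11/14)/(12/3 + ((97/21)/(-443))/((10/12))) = 24365/123652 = 0.20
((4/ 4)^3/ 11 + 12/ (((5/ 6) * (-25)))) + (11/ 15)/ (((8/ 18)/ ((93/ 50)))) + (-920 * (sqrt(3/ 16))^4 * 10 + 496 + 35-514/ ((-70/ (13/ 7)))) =241238229/ 1078000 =223.78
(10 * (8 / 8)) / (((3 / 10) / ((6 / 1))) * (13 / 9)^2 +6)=16200 / 9889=1.64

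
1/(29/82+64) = 82/5277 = 0.02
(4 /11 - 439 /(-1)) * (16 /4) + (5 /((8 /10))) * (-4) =19057 /11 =1732.45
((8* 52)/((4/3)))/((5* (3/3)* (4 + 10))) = 156/35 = 4.46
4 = 4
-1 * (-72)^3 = 373248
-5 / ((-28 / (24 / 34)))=0.13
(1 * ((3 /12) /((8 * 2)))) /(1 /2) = 1 /32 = 0.03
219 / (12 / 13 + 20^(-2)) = 1138800 / 4813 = 236.61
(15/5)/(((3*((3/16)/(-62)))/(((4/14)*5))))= -9920/21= -472.38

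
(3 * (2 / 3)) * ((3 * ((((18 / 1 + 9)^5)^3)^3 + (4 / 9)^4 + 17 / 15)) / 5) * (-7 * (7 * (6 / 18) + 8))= -367112488580807284520622175546493698163990227638636878454023849813121796 / 164025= -2238149602687439625182882000000000000000000000000000000000000000000.00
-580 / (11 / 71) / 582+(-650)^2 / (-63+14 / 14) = -676849540 / 99231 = -6820.95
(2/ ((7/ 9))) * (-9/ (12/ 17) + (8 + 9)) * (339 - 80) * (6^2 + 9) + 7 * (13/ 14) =127379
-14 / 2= -7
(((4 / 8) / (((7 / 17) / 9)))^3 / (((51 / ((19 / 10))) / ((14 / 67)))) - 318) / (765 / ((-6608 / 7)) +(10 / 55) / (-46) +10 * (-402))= 0.08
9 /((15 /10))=6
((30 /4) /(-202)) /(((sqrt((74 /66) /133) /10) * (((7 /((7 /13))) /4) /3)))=-450 * sqrt(162393) /48581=-3.73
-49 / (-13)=3.77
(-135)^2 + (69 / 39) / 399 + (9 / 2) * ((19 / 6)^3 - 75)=498792993 / 27664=18030.40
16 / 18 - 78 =-694 / 9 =-77.11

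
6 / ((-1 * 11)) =-0.55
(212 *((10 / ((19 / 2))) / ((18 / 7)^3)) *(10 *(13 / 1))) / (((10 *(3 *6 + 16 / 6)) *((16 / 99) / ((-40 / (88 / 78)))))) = -76806275 / 42408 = -1811.13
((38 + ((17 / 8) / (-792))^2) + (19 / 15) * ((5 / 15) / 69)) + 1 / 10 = 175923145171 / 4616663040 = 38.11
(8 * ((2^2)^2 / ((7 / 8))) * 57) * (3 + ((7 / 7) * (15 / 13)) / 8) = 2385792 / 91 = 26217.49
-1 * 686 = -686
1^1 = 1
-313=-313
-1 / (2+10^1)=-1 / 12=-0.08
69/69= 1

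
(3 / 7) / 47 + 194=63829 / 329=194.01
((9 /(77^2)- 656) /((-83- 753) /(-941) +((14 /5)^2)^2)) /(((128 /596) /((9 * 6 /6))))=-3067486806009375 /6957696867968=-440.88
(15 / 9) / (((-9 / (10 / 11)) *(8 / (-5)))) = 0.11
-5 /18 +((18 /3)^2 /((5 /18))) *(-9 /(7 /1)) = -105151 /630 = -166.91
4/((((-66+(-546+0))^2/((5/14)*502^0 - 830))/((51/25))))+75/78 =1576301/1670760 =0.94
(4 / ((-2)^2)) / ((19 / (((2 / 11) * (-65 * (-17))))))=2210 / 209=10.57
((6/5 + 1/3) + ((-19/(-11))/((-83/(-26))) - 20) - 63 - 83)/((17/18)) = -13469766/77605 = -173.57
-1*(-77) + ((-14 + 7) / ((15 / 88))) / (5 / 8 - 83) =766073 / 9885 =77.50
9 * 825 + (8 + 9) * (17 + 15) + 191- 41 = 8119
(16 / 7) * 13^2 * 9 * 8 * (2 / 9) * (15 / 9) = 216320 / 21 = 10300.95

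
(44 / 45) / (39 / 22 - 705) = -0.00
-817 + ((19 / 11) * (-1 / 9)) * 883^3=-13080923236 / 99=-132130537.74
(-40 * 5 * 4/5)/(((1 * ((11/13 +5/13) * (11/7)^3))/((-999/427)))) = 6363630/81191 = 78.38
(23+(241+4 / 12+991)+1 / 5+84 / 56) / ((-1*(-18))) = 37711 / 540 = 69.84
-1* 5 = -5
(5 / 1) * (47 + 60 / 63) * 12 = 20140 / 7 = 2877.14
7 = 7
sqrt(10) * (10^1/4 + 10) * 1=25 * sqrt(10)/2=39.53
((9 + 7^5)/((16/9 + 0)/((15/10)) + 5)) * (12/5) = 5448384/835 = 6525.01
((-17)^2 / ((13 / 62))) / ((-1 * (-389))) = 17918 / 5057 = 3.54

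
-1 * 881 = -881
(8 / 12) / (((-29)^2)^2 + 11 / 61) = 61 / 64716228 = 0.00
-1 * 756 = -756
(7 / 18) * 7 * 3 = 49 / 6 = 8.17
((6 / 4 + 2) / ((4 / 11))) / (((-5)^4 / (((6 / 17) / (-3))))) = -77 / 42500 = -0.00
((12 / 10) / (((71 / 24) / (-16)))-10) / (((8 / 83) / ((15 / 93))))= -242941 / 8804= -27.59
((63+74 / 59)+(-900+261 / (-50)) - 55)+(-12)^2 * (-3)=-3917499 / 2950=-1327.97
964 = 964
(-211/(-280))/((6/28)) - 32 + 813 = 47071/60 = 784.52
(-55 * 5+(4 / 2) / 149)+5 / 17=-695796 / 2533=-274.69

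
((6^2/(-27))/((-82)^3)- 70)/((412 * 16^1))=-28946819/2725963392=-0.01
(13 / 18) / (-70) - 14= -17653 / 1260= -14.01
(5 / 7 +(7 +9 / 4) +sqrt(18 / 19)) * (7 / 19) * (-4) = -279 / 19 -84 * sqrt(38) / 361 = -16.12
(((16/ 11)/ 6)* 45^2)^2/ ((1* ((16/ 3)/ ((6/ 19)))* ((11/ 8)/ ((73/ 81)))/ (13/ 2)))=60792.44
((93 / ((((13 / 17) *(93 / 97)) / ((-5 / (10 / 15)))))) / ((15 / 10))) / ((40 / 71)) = -117079 / 104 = -1125.76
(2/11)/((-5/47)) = -94/55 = -1.71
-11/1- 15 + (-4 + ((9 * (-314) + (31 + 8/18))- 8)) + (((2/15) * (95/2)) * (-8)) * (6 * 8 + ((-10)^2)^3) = -456047381/9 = -50671931.22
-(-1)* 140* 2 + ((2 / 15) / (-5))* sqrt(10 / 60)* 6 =279.93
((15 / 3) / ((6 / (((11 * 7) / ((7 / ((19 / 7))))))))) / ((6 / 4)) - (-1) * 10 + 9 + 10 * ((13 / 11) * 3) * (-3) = -49048 / 693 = -70.78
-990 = -990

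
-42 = -42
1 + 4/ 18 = 11/ 9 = 1.22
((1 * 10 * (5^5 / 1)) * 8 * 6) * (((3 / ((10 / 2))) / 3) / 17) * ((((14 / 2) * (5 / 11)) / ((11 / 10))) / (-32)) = -3281250 / 2057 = -1595.16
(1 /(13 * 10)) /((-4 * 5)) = -1 /2600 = -0.00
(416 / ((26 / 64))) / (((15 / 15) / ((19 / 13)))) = 19456 / 13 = 1496.62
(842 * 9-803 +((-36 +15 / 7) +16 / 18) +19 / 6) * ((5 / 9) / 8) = 4249475 / 9072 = 468.42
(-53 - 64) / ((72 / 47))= -611 / 8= -76.38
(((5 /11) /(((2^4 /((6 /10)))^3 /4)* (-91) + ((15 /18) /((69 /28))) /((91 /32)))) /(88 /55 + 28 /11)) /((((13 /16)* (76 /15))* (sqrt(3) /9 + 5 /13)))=-1184625 /5532001751936 + 342225* sqrt(3) /5532001751936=-0.00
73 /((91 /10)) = 730 /91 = 8.02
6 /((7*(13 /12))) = 72 /91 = 0.79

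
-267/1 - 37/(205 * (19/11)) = -1040372/3895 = -267.10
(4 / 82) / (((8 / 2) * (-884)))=-1 / 72488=-0.00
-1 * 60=-60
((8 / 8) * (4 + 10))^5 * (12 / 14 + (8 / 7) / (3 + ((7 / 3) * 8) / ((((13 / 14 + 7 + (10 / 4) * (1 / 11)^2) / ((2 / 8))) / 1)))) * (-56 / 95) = -2565730266624 / 6883225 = -372751.18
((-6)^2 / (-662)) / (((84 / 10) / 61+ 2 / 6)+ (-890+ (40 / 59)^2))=57332070 / 937321840909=0.00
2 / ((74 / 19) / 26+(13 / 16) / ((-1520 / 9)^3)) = 13.35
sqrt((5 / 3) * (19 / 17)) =sqrt(4845) / 51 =1.36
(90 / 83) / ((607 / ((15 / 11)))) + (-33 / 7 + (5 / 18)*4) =-3.60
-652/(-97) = 652/97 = 6.72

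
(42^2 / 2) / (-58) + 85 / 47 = -13.40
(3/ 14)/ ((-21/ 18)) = -9/ 49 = -0.18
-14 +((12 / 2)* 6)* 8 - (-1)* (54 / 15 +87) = 1823 / 5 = 364.60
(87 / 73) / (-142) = -87 / 10366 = -0.01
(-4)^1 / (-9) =4 / 9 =0.44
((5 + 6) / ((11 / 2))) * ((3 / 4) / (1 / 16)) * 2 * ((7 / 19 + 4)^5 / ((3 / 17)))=1071419054896 / 2476099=432704.45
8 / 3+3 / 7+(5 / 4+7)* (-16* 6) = -16567 / 21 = -788.90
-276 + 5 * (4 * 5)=-176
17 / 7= 2.43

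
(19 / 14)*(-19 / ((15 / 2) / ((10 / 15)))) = -722 / 315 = -2.29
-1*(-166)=166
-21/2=-10.50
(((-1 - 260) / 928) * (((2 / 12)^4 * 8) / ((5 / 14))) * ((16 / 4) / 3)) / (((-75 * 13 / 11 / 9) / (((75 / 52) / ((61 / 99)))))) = 2541 / 1649440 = 0.00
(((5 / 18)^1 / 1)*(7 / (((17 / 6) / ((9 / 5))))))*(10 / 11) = 210 / 187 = 1.12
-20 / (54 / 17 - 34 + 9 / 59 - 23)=5015 / 13458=0.37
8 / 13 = 0.62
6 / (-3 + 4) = 6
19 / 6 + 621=3745 / 6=624.17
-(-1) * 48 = 48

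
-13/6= -2.17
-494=-494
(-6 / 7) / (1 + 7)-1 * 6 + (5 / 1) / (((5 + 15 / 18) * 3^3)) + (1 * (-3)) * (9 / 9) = -2287 / 252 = -9.08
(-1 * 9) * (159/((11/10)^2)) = -143100/121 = -1182.64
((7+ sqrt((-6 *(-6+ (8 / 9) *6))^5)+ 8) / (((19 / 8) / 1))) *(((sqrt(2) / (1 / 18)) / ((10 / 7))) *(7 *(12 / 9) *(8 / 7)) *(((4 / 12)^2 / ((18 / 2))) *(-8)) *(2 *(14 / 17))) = -18866176 *sqrt(2) / 43605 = -611.87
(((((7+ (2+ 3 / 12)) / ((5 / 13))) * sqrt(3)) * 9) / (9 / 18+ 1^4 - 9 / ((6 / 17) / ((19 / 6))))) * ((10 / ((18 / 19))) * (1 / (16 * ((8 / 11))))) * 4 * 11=-1105819 * sqrt(3) / 10144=-188.81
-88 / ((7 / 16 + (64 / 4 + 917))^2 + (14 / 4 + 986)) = -22528 / 223307537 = -0.00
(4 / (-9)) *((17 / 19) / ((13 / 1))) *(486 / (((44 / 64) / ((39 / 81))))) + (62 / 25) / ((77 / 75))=-11698 / 1463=-8.00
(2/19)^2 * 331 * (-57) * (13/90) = -8606/285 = -30.20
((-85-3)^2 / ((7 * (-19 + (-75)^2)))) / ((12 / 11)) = 10648 / 58863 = 0.18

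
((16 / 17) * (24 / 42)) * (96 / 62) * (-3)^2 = 27648 / 3689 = 7.49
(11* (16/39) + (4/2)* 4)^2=238144/1521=156.57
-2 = -2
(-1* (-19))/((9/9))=19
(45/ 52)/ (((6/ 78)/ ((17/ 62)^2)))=13005/ 15376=0.85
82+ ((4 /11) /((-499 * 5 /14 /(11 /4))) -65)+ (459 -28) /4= 1244949 /9980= 124.74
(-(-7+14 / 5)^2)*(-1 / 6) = 147 / 50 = 2.94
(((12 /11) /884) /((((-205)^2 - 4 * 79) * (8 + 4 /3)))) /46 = 3 /43532072584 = 0.00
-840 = -840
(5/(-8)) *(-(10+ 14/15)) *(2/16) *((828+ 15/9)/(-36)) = -102049/5184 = -19.69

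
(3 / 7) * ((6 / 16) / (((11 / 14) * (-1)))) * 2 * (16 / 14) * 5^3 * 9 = -40500 / 77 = -525.97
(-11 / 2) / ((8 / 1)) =-11 / 16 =-0.69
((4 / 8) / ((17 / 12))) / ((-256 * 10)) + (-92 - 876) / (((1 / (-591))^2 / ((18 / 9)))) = -14714286428163 / 21760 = -676208016.00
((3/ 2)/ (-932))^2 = 9/ 3474496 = 0.00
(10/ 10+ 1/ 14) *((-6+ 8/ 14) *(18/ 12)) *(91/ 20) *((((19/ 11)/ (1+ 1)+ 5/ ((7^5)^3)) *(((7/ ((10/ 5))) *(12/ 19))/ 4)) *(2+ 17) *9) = -5414114398384089567/ 1671141651499936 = -3239.77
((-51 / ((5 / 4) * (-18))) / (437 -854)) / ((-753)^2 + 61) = -17 / 1773511425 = -0.00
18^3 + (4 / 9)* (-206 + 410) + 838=20282 / 3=6760.67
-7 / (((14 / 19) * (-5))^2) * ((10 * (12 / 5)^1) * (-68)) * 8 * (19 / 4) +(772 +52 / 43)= 246486992 / 7525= 32755.75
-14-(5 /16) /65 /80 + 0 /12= -232961 /16640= -14.00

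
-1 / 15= -0.07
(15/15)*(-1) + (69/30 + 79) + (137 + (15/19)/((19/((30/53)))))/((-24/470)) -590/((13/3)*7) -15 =-275532454721/104466180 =-2637.53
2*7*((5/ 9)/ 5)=1.56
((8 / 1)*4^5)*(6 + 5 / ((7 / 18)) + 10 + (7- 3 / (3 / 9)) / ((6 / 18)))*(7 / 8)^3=125440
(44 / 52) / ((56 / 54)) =297 / 364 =0.82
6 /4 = 3 /2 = 1.50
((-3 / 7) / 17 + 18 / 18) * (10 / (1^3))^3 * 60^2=417600000 / 119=3509243.70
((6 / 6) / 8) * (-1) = -1 / 8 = -0.12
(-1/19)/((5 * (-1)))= 1/95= 0.01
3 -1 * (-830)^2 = -688897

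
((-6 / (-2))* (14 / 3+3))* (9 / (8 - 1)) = 207 / 7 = 29.57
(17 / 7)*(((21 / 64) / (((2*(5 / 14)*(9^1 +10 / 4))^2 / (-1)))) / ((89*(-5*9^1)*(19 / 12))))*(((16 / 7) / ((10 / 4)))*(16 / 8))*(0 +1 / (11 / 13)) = 24752 / 6149955625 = 0.00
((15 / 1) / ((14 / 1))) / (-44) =-15 / 616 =-0.02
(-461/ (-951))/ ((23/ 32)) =0.67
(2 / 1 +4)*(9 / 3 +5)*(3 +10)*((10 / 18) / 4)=260 / 3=86.67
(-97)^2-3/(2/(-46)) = 9478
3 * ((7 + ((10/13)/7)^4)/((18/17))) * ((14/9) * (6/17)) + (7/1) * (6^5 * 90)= 431924466425614/88167807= 4898890.89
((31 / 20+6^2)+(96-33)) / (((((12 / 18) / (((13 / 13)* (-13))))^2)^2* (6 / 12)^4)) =4652329851 / 20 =232616492.55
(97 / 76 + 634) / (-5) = -48281 / 380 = -127.06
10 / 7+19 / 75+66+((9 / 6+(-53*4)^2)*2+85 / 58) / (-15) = -180420791 / 30450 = -5925.15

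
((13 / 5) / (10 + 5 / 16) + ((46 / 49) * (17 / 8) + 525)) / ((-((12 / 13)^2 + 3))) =-14408237467 / 105266700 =-136.87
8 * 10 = 80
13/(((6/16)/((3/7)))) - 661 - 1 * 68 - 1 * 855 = -10984/7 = -1569.14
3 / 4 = 0.75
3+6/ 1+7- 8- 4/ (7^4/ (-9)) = 19244/ 2401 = 8.01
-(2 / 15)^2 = -4 / 225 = -0.02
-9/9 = -1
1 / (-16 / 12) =-3 / 4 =-0.75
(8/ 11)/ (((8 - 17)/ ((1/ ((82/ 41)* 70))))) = -2/ 3465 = -0.00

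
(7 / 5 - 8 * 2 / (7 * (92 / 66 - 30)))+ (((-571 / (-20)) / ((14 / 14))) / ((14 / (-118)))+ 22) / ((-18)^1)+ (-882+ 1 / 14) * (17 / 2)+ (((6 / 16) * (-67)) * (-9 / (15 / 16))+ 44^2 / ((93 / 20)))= -1497999821 / 219480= -6825.22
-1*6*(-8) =48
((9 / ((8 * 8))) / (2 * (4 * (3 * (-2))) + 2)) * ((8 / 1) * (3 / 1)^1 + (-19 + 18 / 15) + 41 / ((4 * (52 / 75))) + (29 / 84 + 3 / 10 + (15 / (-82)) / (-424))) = -0.07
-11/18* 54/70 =-33/70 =-0.47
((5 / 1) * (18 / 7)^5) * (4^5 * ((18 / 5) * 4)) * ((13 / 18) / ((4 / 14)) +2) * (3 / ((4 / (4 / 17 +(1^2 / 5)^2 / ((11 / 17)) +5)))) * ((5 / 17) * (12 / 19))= 140586424900780032 / 5075798035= 27697403.23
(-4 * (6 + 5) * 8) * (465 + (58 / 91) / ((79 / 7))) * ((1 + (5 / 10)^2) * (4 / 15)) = -168119776 / 3081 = -54566.63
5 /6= 0.83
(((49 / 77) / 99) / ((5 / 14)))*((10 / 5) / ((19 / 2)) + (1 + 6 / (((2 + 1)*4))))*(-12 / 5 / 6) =-1274 / 103455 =-0.01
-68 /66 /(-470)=17 /7755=0.00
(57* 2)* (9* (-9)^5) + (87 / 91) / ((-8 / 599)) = -44105403585 / 728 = -60584345.58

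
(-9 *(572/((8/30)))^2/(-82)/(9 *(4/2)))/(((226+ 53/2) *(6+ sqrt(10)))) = 212355/8282 - 70785 *sqrt(10)/16564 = 12.13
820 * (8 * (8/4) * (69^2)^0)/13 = 1009.23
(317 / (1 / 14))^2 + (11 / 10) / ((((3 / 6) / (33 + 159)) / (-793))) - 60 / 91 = 8809200464 / 455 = 19360880.14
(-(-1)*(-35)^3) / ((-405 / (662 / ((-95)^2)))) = 227066 / 29241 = 7.77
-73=-73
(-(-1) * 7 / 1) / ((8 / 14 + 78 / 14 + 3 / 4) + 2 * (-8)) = -196 / 255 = -0.77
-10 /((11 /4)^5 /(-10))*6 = 614400 /161051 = 3.81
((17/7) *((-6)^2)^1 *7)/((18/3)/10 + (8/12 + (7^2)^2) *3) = 765/9007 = 0.08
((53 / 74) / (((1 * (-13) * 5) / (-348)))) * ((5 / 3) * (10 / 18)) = 15370 / 4329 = 3.55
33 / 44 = 3 / 4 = 0.75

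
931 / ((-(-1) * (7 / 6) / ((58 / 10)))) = 23142 / 5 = 4628.40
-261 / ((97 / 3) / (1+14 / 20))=-13.72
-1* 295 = -295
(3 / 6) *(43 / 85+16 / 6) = 809 / 510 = 1.59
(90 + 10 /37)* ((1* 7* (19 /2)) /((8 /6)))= 333165 /74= 4502.23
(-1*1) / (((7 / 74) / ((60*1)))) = -4440 / 7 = -634.29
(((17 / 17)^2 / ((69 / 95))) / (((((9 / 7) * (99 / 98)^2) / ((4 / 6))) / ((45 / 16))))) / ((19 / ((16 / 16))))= 420175 / 4057614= 0.10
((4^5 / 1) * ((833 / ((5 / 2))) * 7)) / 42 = 56866.13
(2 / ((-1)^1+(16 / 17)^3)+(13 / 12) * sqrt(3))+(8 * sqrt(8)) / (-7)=-9826 / 817 - 16 * sqrt(2) / 7+13 * sqrt(3) / 12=-13.38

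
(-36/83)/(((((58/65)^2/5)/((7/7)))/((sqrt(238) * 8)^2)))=-2895984000/69803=-41487.96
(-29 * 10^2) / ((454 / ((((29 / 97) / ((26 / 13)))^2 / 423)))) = -609725 / 1806923178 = -0.00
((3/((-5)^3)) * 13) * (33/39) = -33/125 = -0.26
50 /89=0.56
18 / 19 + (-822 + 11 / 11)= -15581 / 19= -820.05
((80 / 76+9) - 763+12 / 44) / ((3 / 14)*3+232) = -2202326 / 680713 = -3.24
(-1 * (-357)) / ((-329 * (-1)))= 51 / 47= 1.09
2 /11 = 0.18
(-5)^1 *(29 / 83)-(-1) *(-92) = -7781 / 83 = -93.75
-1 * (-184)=184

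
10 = 10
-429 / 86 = -4.99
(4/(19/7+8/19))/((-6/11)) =-2926/1251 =-2.34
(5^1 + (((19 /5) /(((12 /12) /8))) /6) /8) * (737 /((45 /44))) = 2740166 /675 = 4059.51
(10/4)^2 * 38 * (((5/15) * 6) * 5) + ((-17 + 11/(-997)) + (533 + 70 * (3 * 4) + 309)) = 4027869/997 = 4039.99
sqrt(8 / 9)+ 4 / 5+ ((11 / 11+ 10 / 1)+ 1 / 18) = 2 * sqrt(2) / 3+ 1067 / 90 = 12.80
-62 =-62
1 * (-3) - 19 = -22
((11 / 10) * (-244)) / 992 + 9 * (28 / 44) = 148859 / 27280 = 5.46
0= 0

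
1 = 1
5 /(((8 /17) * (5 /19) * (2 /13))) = 4199 /16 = 262.44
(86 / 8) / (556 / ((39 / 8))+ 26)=1677 / 21848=0.08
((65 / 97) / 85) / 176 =13 / 290224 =0.00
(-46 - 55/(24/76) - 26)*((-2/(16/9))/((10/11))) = 48741/160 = 304.63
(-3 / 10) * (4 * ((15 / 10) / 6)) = -0.30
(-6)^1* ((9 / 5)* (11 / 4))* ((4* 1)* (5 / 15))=-198 / 5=-39.60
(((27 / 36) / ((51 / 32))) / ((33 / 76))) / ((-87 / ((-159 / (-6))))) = -16112 / 48807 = -0.33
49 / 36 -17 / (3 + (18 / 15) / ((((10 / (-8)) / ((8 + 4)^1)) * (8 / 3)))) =5639 / 396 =14.24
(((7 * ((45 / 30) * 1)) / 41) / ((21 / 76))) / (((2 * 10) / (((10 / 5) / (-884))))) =-19 / 181220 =-0.00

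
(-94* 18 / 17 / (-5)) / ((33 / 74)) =41736 / 935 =44.64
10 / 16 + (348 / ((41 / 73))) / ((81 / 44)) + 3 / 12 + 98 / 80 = 3749167 / 11070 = 338.68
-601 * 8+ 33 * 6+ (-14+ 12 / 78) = -60110 / 13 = -4623.85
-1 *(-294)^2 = -86436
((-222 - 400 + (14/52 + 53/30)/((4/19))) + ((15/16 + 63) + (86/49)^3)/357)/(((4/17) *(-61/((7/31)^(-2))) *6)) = 139.41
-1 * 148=-148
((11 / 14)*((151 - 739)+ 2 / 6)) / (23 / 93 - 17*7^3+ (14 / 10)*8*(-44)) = 3005915 / 41166328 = 0.07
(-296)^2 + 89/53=4643737/53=87617.68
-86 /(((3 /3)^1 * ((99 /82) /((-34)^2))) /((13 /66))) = -52988728 /3267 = -16219.38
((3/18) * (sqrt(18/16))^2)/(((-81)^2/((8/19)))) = 1/83106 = 0.00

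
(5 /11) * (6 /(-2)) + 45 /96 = -315 /352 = -0.89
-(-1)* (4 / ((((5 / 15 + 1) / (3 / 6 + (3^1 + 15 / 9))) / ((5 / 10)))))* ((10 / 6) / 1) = 155 / 12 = 12.92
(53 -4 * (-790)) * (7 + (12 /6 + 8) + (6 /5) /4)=555849 /10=55584.90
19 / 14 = 1.36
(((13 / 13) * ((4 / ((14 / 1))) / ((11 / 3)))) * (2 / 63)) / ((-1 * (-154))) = 2 / 124509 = 0.00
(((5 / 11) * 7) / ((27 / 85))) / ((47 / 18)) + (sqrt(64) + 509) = 807817 / 1551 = 520.84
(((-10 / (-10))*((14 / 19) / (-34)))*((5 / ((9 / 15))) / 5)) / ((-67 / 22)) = 770 / 64923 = 0.01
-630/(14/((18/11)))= -73.64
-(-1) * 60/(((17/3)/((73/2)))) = 6570/17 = 386.47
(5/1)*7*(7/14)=35/2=17.50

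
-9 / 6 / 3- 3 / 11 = -17 / 22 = -0.77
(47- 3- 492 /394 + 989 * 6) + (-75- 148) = 1133489 /197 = 5753.75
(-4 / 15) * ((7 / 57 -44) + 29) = 3392 / 855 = 3.97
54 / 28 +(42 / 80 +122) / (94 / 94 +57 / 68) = 300047 / 4375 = 68.58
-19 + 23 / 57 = -1060 / 57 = -18.60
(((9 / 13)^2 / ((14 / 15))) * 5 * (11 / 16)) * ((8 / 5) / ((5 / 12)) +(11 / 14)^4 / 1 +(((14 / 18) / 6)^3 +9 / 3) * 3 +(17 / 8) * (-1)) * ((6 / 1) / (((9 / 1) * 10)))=769558438231 / 588981818880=1.31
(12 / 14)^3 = 216 / 343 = 0.63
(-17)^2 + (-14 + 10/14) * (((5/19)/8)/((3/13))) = 305481/1064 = 287.11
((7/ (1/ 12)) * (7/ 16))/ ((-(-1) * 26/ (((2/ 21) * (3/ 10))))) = 21/ 520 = 0.04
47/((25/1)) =1.88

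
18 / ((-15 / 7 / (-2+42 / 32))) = 231 / 40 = 5.78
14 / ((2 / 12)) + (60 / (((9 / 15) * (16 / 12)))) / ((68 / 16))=1728 / 17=101.65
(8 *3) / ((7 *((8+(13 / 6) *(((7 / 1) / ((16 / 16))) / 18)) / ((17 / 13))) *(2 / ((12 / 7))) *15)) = 88128 / 3041675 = 0.03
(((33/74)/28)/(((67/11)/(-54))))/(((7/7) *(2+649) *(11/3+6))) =-9801/436809716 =-0.00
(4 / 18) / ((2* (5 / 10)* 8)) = 1 / 36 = 0.03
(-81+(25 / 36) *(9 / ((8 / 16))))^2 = 18769 / 4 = 4692.25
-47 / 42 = -1.12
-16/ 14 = -8/ 7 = -1.14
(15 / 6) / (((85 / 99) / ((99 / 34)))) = 9801 / 1156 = 8.48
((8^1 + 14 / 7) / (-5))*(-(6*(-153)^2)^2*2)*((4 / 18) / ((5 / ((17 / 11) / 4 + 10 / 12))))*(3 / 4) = 176449972482 / 55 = 3208181317.85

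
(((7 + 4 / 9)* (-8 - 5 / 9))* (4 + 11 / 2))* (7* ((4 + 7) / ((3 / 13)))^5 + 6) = -41029607052827239 / 39366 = -1042259997277.53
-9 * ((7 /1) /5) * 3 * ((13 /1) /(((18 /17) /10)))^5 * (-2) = 4612850944633750 /2187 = 2109213966453.48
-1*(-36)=36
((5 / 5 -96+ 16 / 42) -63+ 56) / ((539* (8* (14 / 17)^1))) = -0.03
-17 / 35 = -0.49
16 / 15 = 1.07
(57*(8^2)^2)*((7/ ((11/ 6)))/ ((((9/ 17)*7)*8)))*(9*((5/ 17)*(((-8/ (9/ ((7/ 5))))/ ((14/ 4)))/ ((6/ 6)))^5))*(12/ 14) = -40802189312/ 105249375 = -387.67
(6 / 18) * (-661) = -661 / 3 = -220.33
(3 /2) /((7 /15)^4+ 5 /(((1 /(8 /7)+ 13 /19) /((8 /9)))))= 11998125 /23179358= 0.52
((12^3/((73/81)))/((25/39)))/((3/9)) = 16376256/1825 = 8973.29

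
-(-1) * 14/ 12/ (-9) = -7/ 54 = -0.13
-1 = -1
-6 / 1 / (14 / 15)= -45 / 7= -6.43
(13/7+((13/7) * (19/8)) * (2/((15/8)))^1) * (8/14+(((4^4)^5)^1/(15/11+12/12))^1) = 2243553476479684/735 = 3052453709496.17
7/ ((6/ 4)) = 4.67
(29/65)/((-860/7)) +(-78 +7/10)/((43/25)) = -2512453/55900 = -44.95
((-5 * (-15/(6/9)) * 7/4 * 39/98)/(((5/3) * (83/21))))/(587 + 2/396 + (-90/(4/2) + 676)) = 312741/32026712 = 0.01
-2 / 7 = -0.29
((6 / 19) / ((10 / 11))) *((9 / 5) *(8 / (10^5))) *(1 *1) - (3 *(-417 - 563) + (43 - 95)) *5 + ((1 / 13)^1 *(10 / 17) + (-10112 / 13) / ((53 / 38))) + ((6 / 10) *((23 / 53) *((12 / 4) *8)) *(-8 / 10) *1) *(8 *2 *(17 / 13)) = 76488466042597 / 5349687500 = 14297.74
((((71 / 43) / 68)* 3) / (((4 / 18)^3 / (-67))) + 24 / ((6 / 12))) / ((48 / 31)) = -95901011 / 374272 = -256.23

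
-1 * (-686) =686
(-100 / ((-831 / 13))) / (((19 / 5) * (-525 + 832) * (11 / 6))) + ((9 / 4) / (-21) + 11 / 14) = 338053869 / 497648228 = 0.68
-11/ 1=-11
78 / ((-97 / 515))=-40170 / 97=-414.12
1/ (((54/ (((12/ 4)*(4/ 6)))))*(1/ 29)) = 29/ 27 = 1.07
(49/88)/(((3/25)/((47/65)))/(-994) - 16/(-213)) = 17168865/2311012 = 7.43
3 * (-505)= -1515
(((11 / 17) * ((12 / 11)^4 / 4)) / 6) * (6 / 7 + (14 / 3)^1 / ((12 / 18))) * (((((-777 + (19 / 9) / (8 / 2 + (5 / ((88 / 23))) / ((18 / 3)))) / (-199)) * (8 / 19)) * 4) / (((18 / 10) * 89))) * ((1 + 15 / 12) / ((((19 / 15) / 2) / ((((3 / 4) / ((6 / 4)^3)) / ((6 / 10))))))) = 3320187520000 / 205023117859483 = 0.02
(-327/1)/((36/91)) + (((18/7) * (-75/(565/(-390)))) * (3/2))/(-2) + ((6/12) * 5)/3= -2928573/3164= -925.59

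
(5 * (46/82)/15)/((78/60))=230/1599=0.14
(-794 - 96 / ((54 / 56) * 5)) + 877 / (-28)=-1064993 / 1260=-845.23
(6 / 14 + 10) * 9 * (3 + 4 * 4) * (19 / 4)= 237177 / 28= 8470.61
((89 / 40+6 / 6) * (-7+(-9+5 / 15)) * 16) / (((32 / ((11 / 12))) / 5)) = -22231 / 192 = -115.79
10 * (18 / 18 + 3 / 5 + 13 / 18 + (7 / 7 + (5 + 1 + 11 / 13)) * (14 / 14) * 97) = 893177 / 117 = 7633.99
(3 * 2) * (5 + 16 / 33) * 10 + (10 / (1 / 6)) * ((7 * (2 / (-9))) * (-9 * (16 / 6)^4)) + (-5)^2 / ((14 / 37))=178262605 / 4158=42872.20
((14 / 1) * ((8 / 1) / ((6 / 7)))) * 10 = 3920 / 3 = 1306.67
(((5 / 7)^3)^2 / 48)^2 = 244140625 / 31890325711104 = 0.00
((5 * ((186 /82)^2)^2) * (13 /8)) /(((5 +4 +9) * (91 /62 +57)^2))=0.00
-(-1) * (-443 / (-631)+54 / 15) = 13573 / 3155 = 4.30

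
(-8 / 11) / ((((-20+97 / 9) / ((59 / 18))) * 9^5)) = 236 / 53911737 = 0.00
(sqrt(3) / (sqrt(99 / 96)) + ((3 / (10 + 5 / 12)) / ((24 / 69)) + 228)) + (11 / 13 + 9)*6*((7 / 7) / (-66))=4*sqrt(22) / 11 + 8148601 / 35750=229.64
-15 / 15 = -1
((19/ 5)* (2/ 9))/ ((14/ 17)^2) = 5491/ 4410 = 1.25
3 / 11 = 0.27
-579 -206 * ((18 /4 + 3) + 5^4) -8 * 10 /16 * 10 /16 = -1047017 /8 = -130877.12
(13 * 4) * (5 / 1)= 260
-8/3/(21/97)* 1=-776/63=-12.32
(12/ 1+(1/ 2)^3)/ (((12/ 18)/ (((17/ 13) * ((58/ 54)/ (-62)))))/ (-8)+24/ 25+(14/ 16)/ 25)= 1195525/ 460807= 2.59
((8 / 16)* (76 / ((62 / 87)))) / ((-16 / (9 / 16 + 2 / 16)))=-18183 / 7936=-2.29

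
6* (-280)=-1680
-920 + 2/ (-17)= -15642/ 17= -920.12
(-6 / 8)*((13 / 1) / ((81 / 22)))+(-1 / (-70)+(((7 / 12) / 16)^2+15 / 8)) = -2932199 / 3870720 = -0.76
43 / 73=0.59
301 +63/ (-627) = 62888/ 209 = 300.90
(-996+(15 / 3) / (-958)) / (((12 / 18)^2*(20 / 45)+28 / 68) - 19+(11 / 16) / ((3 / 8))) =1313896221 / 21841921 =60.15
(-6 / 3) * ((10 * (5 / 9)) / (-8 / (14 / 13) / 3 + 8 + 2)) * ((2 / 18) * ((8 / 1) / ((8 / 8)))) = -2800 / 2133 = -1.31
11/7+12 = 95/7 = 13.57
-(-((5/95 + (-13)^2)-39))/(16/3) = 24.38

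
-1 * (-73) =73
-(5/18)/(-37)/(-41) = -5/27306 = -0.00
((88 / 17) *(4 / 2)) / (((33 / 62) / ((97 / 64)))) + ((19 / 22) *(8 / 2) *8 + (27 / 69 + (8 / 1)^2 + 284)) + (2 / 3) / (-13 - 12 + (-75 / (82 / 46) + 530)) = 8275737231 / 20408245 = 405.51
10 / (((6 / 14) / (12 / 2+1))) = 490 / 3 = 163.33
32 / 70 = 16 / 35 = 0.46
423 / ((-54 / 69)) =-1081 / 2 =-540.50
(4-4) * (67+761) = 0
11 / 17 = 0.65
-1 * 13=-13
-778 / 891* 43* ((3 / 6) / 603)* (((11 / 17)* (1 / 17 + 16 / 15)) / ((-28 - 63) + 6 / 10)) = 0.00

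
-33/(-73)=33/73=0.45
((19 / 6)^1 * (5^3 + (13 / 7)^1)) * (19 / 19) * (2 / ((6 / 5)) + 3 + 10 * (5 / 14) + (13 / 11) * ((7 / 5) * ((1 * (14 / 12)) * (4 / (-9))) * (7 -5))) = 190650788 / 72765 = 2620.09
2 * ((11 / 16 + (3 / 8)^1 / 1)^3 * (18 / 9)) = 4913 / 1024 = 4.80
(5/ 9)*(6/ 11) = 10/ 33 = 0.30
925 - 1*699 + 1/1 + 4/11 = 2501/11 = 227.36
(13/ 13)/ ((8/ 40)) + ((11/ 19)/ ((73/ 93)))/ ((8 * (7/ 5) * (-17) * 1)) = 6597005/ 1320424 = 5.00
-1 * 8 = -8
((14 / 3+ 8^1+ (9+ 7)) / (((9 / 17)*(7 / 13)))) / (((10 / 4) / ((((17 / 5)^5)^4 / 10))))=77244782114743763360764828606 / 450611114501953125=171422274393.12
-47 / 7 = -6.71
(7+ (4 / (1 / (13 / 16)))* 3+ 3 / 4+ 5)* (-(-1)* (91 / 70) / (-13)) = -9 / 4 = -2.25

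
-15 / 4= -3.75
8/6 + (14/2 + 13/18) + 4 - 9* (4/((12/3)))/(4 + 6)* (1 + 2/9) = 538/45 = 11.96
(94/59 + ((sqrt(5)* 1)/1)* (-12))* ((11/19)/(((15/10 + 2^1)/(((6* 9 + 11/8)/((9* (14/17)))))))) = 3893527/1977444 -82841* sqrt(5)/5586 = -31.19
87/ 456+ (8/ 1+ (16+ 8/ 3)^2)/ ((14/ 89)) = 21700739/ 9576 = 2266.16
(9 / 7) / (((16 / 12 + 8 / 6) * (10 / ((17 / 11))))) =459 / 6160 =0.07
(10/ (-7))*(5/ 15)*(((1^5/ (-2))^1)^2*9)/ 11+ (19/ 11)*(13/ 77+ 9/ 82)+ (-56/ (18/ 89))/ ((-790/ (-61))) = -370297046/ 17636355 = -21.00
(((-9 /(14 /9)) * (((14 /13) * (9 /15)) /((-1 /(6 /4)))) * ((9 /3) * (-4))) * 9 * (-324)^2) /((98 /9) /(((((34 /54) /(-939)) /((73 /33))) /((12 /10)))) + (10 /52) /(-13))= 20092143120192 /13623309643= 1474.84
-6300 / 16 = -1575 / 4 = -393.75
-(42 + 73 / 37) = -1627 / 37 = -43.97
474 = 474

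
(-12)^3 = -1728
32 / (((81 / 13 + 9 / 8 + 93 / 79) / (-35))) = -9201920 / 70107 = -131.26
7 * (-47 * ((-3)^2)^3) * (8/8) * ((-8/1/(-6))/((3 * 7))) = -15228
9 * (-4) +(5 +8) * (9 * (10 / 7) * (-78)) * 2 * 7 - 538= -183094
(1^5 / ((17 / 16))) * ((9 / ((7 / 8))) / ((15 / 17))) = 384 / 35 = 10.97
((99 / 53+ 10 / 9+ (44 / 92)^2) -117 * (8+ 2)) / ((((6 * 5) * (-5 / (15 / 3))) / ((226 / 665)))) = 33269480792 / 2517021675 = 13.22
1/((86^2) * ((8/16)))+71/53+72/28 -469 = -638082133/1371958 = -465.09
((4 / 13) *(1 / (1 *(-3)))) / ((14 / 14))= -4 / 39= -0.10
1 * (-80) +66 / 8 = -287 / 4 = -71.75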